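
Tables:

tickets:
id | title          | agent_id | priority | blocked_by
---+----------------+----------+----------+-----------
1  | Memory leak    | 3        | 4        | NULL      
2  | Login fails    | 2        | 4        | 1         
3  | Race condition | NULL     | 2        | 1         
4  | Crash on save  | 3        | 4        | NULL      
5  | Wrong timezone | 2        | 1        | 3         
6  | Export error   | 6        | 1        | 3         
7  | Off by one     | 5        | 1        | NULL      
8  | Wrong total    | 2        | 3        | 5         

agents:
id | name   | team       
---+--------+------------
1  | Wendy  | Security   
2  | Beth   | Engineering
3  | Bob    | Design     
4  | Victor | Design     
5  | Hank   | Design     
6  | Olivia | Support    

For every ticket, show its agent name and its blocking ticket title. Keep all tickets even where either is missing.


Two LEFT JOINs from the same base table tickets: one to agents via agent_id, one to tickets itself via blocked_by. Both are LEFT so every ticket is preserved.
Match against agents:
  - ticket 1 (Memory leak): agent_id=3 -> matches Bob
  - ticket 2 (Login fails): agent_id=2 -> matches Beth
  - ticket 3 (Race condition): agent_id=NULL, no match -> kept with NULL
  - ticket 4 (Crash on save): agent_id=3 -> matches Bob
  - ticket 5 (Wrong timezone): agent_id=2 -> matches Beth
  - ticket 6 (Export error): agent_id=6 -> matches Olivia
  - ticket 7 (Off by one): agent_id=5 -> matches Hank
  - ticket 8 (Wrong total): agent_id=2 -> matches Beth
Match against tickets (self):
  - ticket 1 (Memory leak): blocked_by=NULL -> NULL
  - ticket 2 (Login fails): blocked_by=1 -> Memory leak
  - ticket 3 (Race condition): blocked_by=1 -> Memory leak
  - ticket 4 (Crash on save): blocked_by=NULL -> NULL
  - ticket 5 (Wrong timezone): blocked_by=3 -> Race condition
  - ticket 6 (Export error): blocked_by=3 -> Race condition
  - ticket 7 (Off by one): blocked_by=NULL -> NULL
  - ticket 8 (Wrong total): blocked_by=5 -> Wrong timezone

SQL:
SELECT a.title, b.name AS agent, c.title AS blocked_by
FROM tickets a
LEFT JOIN agents b ON a.agent_id = b.id
LEFT JOIN tickets c ON a.blocked_by = c.id

Result:
title          | agent  | blocked_by    
---------------+--------+---------------
Memory leak    | Bob    | NULL          
Login fails    | Beth   | Memory leak   
Race condition | NULL   | Memory leak   
Crash on save  | Bob    | NULL          
Wrong timezone | Beth   | Race condition
Export error   | Olivia | Race condition
Off by one     | Hank   | NULL          
Wrong total    | Beth   | Wrong timezone


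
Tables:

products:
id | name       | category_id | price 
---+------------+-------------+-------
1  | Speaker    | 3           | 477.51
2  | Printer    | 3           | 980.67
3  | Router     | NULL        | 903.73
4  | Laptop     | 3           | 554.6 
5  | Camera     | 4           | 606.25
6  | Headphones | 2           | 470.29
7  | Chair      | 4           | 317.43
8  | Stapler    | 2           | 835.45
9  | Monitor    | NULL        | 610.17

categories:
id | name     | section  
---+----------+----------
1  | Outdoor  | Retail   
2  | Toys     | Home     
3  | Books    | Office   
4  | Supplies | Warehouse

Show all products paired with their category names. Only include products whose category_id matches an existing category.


INNER JOIN keeps only products rows whose category_id matches an id in categories. Walk through each product:
  - product 1 (Speaker): category_id=3 -> matches Books
  - product 2 (Printer): category_id=3 -> matches Books
  - product 3 (Router): category_id=NULL, no match -> dropped
  - product 4 (Laptop): category_id=3 -> matches Books
  - product 5 (Camera): category_id=4 -> matches Supplies
  - product 6 (Headphones): category_id=2 -> matches Toys
  - product 7 (Chair): category_id=4 -> matches Supplies
  - product 8 (Stapler): category_id=2 -> matches Toys
  - product 9 (Monitor): category_id=NULL, no match -> dropped
So 2 of 9 rows are dropped.

SQL:
SELECT a.name, b.name AS category
FROM products a
INNER JOIN categories b ON a.category_id = b.id

Result:
name       | category
-----------+---------
Speaker    | Books   
Printer    | Books   
Laptop     | Books   
Camera     | Supplies
Headphones | Toys    
Chair      | Supplies
Stapler    | Toys    


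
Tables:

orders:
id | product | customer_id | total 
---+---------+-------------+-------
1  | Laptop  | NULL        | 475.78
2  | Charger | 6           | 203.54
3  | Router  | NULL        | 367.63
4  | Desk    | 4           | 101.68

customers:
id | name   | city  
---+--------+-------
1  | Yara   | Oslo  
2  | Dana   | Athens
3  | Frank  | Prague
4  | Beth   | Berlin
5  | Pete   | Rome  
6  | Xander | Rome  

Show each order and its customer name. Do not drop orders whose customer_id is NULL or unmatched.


LEFT JOIN keeps every row from orders (the left table); where customer_id has no match in customers, the customer columns become NULL. Walk through each order:
  - order 1 (Laptop): customer_id=NULL, no match -> kept with NULL
  - order 2 (Charger): customer_id=6 -> matches Xander
  - order 3 (Router): customer_id=NULL, no match -> kept with NULL
  - order 4 (Desk): customer_id=4 -> matches Beth
All 4 rows appear; 2 have NULL customer.

SQL:
SELECT a.product, b.name AS customer
FROM orders a
LEFT JOIN customers b ON a.customer_id = b.id

Result:
product | customer
--------+---------
Laptop  | NULL    
Charger | Xander  
Router  | NULL    
Desk    | Beth    


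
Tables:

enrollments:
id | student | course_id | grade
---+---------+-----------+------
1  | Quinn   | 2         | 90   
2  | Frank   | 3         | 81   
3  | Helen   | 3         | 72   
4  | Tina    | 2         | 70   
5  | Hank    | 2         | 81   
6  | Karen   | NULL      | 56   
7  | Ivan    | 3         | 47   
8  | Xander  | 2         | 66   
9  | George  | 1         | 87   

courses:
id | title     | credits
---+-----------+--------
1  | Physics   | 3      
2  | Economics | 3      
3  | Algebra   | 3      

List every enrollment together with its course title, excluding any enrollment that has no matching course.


INNER JOIN keeps only enrollments rows whose course_id matches an id in courses. Walk through each enrollment:
  - enrollment 1 (Quinn): course_id=2 -> matches Economics
  - enrollment 2 (Frank): course_id=3 -> matches Algebra
  - enrollment 3 (Helen): course_id=3 -> matches Algebra
  - enrollment 4 (Tina): course_id=2 -> matches Economics
  - enrollment 5 (Hank): course_id=2 -> matches Economics
  - enrollment 6 (Karen): course_id=NULL, no match -> dropped
  - enrollment 7 (Ivan): course_id=3 -> matches Algebra
  - enrollment 8 (Xander): course_id=2 -> matches Economics
  - enrollment 9 (George): course_id=1 -> matches Physics
So 1 of 9 rows is dropped.

SQL:
SELECT a.student, b.title AS course
FROM enrollments a
INNER JOIN courses b ON a.course_id = b.id

Result:
student | course   
--------+----------
Quinn   | Economics
Frank   | Algebra  
Helen   | Algebra  
Tina    | Economics
Hank    | Economics
Ivan    | Algebra  
Xander  | Economics
George  | Physics  


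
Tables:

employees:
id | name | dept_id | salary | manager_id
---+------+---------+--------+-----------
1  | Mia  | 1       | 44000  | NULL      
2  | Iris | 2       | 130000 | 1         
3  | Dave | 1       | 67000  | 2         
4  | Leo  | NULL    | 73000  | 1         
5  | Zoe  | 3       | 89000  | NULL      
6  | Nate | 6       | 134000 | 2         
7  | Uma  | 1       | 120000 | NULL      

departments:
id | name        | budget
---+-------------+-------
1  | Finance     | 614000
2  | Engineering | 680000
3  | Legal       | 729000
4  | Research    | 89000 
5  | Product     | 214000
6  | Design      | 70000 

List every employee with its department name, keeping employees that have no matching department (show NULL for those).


LEFT JOIN keeps every row from employees (the left table); where dept_id has no match in departments, the department columns become NULL. Walk through each employee:
  - employee 1 (Mia): dept_id=1 -> matches Finance
  - employee 2 (Iris): dept_id=2 -> matches Engineering
  - employee 3 (Dave): dept_id=1 -> matches Finance
  - employee 4 (Leo): dept_id=NULL, no match -> kept with NULL
  - employee 5 (Zoe): dept_id=3 -> matches Legal
  - employee 6 (Nate): dept_id=6 -> matches Design
  - employee 7 (Uma): dept_id=1 -> matches Finance
All 7 rows appear; 1 has NULL department.

SQL:
SELECT a.name, b.name AS department
FROM employees a
LEFT JOIN departments b ON a.dept_id = b.id

Result:
name | department 
-----+------------
Mia  | Finance    
Iris | Engineering
Dave | Finance    
Leo  | NULL       
Zoe  | Legal      
Nate | Design     
Uma  | Finance    


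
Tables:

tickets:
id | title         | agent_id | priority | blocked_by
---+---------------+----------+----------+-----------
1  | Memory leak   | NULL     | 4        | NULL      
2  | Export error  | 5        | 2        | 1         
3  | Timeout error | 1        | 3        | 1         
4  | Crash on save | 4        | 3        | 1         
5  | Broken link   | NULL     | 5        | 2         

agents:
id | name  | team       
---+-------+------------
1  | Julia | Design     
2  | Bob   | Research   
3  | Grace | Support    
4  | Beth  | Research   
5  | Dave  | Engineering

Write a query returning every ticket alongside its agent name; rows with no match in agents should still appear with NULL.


LEFT JOIN keeps every row from tickets (the left table); where agent_id has no match in agents, the agent columns become NULL. Walk through each ticket:
  - ticket 1 (Memory leak): agent_id=NULL, no match -> kept with NULL
  - ticket 2 (Export error): agent_id=5 -> matches Dave
  - ticket 3 (Timeout error): agent_id=1 -> matches Julia
  - ticket 4 (Crash on save): agent_id=4 -> matches Beth
  - ticket 5 (Broken link): agent_id=NULL, no match -> kept with NULL
All 5 rows appear; 2 have NULL agent.

SQL:
SELECT a.title, b.name AS agent
FROM tickets a
LEFT JOIN agents b ON a.agent_id = b.id

Result:
title         | agent
--------------+------
Memory leak   | NULL 
Export error  | Dave 
Timeout error | Julia
Crash on save | Beth 
Broken link   | NULL 


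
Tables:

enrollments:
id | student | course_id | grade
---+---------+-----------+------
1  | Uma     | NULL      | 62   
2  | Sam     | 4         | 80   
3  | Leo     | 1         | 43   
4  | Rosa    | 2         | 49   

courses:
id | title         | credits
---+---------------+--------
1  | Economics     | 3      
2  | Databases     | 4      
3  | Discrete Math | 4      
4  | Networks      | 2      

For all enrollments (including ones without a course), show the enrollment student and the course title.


LEFT JOIN keeps every row from enrollments (the left table); where course_id has no match in courses, the course columns become NULL. Walk through each enrollment:
  - enrollment 1 (Uma): course_id=NULL, no match -> kept with NULL
  - enrollment 2 (Sam): course_id=4 -> matches Networks
  - enrollment 3 (Leo): course_id=1 -> matches Economics
  - enrollment 4 (Rosa): course_id=2 -> matches Databases
All 4 rows appear; 1 has NULL course.

SQL:
SELECT a.student, b.title AS course
FROM enrollments a
LEFT JOIN courses b ON a.course_id = b.id

Result:
student | course   
--------+----------
Uma     | NULL     
Sam     | Networks 
Leo     | Economics
Rosa    | Databases


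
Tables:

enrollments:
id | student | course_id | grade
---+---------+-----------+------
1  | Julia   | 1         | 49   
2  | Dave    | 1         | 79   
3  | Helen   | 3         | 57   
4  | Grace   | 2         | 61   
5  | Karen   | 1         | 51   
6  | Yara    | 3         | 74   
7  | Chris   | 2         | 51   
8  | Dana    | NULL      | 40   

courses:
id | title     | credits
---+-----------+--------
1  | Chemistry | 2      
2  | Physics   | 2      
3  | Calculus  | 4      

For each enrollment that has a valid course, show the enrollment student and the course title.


INNER JOIN keeps only enrollments rows whose course_id matches an id in courses. Walk through each enrollment:
  - enrollment 1 (Julia): course_id=1 -> matches Chemistry
  - enrollment 2 (Dave): course_id=1 -> matches Chemistry
  - enrollment 3 (Helen): course_id=3 -> matches Calculus
  - enrollment 4 (Grace): course_id=2 -> matches Physics
  - enrollment 5 (Karen): course_id=1 -> matches Chemistry
  - enrollment 6 (Yara): course_id=3 -> matches Calculus
  - enrollment 7 (Chris): course_id=2 -> matches Physics
  - enrollment 8 (Dana): course_id=NULL, no match -> dropped
So 1 of 8 rows is dropped.

SQL:
SELECT a.student, b.title AS course
FROM enrollments a
INNER JOIN courses b ON a.course_id = b.id

Result:
student | course   
--------+----------
Julia   | Chemistry
Dave    | Chemistry
Helen   | Calculus 
Grace   | Physics  
Karen   | Chemistry
Yara    | Calculus 
Chris   | Physics  


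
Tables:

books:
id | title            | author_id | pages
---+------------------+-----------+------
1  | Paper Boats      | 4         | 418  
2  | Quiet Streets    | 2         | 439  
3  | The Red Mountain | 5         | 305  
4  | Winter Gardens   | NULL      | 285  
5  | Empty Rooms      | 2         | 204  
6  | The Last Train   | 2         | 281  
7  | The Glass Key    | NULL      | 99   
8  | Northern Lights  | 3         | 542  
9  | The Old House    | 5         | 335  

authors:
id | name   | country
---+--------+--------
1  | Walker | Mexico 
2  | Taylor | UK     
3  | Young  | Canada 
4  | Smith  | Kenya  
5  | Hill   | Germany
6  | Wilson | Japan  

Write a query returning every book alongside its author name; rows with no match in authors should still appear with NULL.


LEFT JOIN keeps every row from books (the left table); where author_id has no match in authors, the author columns become NULL. Walk through each book:
  - book 1 (Paper Boats): author_id=4 -> matches Smith
  - book 2 (Quiet Streets): author_id=2 -> matches Taylor
  - book 3 (The Red Mountain): author_id=5 -> matches Hill
  - book 4 (Winter Gardens): author_id=NULL, no match -> kept with NULL
  - book 5 (Empty Rooms): author_id=2 -> matches Taylor
  - book 6 (The Last Train): author_id=2 -> matches Taylor
  - book 7 (The Glass Key): author_id=NULL, no match -> kept with NULL
  - book 8 (Northern Lights): author_id=3 -> matches Young
  - book 9 (The Old House): author_id=5 -> matches Hill
All 9 rows appear; 2 have NULL author.

SQL:
SELECT a.title, b.name AS author
FROM books a
LEFT JOIN authors b ON a.author_id = b.id

Result:
title            | author
-----------------+-------
Paper Boats      | Smith 
Quiet Streets    | Taylor
The Red Mountain | Hill  
Winter Gardens   | NULL  
Empty Rooms      | Taylor
The Last Train   | Taylor
The Glass Key    | NULL  
Northern Lights  | Young 
The Old House    | Hill  


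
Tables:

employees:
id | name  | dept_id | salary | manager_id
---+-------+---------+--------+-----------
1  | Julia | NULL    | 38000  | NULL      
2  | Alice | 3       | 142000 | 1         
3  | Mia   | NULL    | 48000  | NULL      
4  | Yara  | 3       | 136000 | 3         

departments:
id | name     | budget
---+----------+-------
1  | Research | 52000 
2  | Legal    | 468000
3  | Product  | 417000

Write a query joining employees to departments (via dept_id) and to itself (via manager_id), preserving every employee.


Two LEFT JOINs from the same base table employees: one to departments via dept_id, one to employees itself via manager_id. Both are LEFT so every employee is preserved.
Match against departments:
  - employee 1 (Julia): dept_id=NULL, no match -> kept with NULL
  - employee 2 (Alice): dept_id=3 -> matches Product
  - employee 3 (Mia): dept_id=NULL, no match -> kept with NULL
  - employee 4 (Yara): dept_id=3 -> matches Product
Match against employees (self):
  - employee 1 (Julia): manager_id=NULL -> NULL
  - employee 2 (Alice): manager_id=1 -> Julia
  - employee 3 (Mia): manager_id=NULL -> NULL
  - employee 4 (Yara): manager_id=3 -> Mia

SQL:
SELECT a.name, b.name AS department, c.name AS manager
FROM employees a
LEFT JOIN departments b ON a.dept_id = b.id
LEFT JOIN employees c ON a.manager_id = c.id

Result:
name  | department | manager
------+------------+--------
Julia | NULL       | NULL   
Alice | Product    | Julia  
Mia   | NULL       | NULL   
Yara  | Product    | Mia    


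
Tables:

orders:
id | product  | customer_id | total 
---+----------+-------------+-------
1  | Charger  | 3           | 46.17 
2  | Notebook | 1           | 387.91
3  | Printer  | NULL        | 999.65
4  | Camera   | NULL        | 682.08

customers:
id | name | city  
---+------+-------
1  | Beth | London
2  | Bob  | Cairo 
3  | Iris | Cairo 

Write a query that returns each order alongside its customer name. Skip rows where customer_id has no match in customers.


INNER JOIN keeps only orders rows whose customer_id matches an id in customers. Walk through each order:
  - order 1 (Charger): customer_id=3 -> matches Iris
  - order 2 (Notebook): customer_id=1 -> matches Beth
  - order 3 (Printer): customer_id=NULL, no match -> dropped
  - order 4 (Camera): customer_id=NULL, no match -> dropped
So 2 of 4 rows are dropped.

SQL:
SELECT a.product, b.name AS customer
FROM orders a
INNER JOIN customers b ON a.customer_id = b.id

Result:
product  | customer
---------+---------
Charger  | Iris    
Notebook | Beth    


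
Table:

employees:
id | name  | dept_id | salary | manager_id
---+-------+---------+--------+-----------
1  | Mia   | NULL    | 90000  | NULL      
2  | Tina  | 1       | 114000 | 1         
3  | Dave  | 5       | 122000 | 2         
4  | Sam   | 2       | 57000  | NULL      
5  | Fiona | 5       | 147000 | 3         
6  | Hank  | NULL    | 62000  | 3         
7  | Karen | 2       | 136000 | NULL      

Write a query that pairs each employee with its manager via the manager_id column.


This is a self-join: employees is joined to a second copy of itself, matching each row's manager_id to another row's id. Use LEFT JOIN so rows with manager_id=NULL are kept.
  - employee 1 (Mia): manager_id=NULL -> NULL
  - employee 2 (Tina): manager_id=1 -> Mia
  - employee 3 (Dave): manager_id=2 -> Tina
  - employee 4 (Sam): manager_id=NULL -> NULL
  - employee 5 (Fiona): manager_id=3 -> Dave
  - employee 6 (Hank): manager_id=3 -> Dave
  - employee 7 (Karen): manager_id=NULL -> NULL

SQL:
SELECT a.name AS item, b.name AS manager
FROM employees a
LEFT JOIN employees b ON a.manager_id = b.id

Result:
item  | manager
------+--------
Mia   | NULL   
Tina  | Mia    
Dave  | Tina   
Sam   | NULL   
Fiona | Dave   
Hank  | Dave   
Karen | NULL   


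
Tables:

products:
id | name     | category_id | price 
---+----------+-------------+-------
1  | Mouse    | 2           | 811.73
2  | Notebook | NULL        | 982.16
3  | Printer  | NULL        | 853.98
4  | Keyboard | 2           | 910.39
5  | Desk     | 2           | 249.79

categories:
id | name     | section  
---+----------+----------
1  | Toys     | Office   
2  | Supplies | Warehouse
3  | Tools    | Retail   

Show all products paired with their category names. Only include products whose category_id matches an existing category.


INNER JOIN keeps only products rows whose category_id matches an id in categories. Walk through each product:
  - product 1 (Mouse): category_id=2 -> matches Supplies
  - product 2 (Notebook): category_id=NULL, no match -> dropped
  - product 3 (Printer): category_id=NULL, no match -> dropped
  - product 4 (Keyboard): category_id=2 -> matches Supplies
  - product 5 (Desk): category_id=2 -> matches Supplies
So 2 of 5 rows are dropped.

SQL:
SELECT a.name, b.name AS category
FROM products a
INNER JOIN categories b ON a.category_id = b.id

Result:
name     | category
---------+---------
Mouse    | Supplies
Keyboard | Supplies
Desk     | Supplies


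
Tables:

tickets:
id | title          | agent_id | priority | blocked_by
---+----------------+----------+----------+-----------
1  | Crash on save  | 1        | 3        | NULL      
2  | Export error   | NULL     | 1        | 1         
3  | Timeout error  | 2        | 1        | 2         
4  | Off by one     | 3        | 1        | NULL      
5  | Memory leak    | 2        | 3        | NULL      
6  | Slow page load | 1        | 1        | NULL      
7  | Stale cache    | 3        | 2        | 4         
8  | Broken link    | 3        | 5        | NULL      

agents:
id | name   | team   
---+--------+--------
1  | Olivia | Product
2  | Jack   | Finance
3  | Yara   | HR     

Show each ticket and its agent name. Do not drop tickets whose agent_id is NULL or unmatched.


LEFT JOIN keeps every row from tickets (the left table); where agent_id has no match in agents, the agent columns become NULL. Walk through each ticket:
  - ticket 1 (Crash on save): agent_id=1 -> matches Olivia
  - ticket 2 (Export error): agent_id=NULL, no match -> kept with NULL
  - ticket 3 (Timeout error): agent_id=2 -> matches Jack
  - ticket 4 (Off by one): agent_id=3 -> matches Yara
  - ticket 5 (Memory leak): agent_id=2 -> matches Jack
  - ticket 6 (Slow page load): agent_id=1 -> matches Olivia
  - ticket 7 (Stale cache): agent_id=3 -> matches Yara
  - ticket 8 (Broken link): agent_id=3 -> matches Yara
All 8 rows appear; 1 has NULL agent.

SQL:
SELECT a.title, b.name AS agent
FROM tickets a
LEFT JOIN agents b ON a.agent_id = b.id

Result:
title          | agent 
---------------+-------
Crash on save  | Olivia
Export error   | NULL  
Timeout error  | Jack  
Off by one     | Yara  
Memory leak    | Jack  
Slow page load | Olivia
Stale cache    | Yara  
Broken link    | Yara  


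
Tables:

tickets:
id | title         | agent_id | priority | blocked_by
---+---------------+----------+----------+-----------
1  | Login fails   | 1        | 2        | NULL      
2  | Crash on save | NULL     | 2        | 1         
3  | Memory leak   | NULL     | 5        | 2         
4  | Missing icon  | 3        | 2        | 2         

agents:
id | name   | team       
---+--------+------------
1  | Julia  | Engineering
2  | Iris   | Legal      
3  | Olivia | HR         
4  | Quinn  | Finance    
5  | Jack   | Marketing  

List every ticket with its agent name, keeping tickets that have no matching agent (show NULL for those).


LEFT JOIN keeps every row from tickets (the left table); where agent_id has no match in agents, the agent columns become NULL. Walk through each ticket:
  - ticket 1 (Login fails): agent_id=1 -> matches Julia
  - ticket 2 (Crash on save): agent_id=NULL, no match -> kept with NULL
  - ticket 3 (Memory leak): agent_id=NULL, no match -> kept with NULL
  - ticket 4 (Missing icon): agent_id=3 -> matches Olivia
All 4 rows appear; 2 have NULL agent.

SQL:
SELECT a.title, b.name AS agent
FROM tickets a
LEFT JOIN agents b ON a.agent_id = b.id

Result:
title         | agent 
--------------+-------
Login fails   | Julia 
Crash on save | NULL  
Memory leak   | NULL  
Missing icon  | Olivia


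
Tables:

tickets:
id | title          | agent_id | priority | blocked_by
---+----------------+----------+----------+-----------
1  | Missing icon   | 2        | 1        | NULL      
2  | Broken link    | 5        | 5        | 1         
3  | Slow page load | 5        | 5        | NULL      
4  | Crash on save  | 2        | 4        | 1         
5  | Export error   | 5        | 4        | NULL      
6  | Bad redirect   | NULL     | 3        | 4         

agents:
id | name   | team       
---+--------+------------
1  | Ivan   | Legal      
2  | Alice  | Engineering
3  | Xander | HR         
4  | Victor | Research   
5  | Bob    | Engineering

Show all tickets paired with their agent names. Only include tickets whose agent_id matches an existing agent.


INNER JOIN keeps only tickets rows whose agent_id matches an id in agents. Walk through each ticket:
  - ticket 1 (Missing icon): agent_id=2 -> matches Alice
  - ticket 2 (Broken link): agent_id=5 -> matches Bob
  - ticket 3 (Slow page load): agent_id=5 -> matches Bob
  - ticket 4 (Crash on save): agent_id=2 -> matches Alice
  - ticket 5 (Export error): agent_id=5 -> matches Bob
  - ticket 6 (Bad redirect): agent_id=NULL, no match -> dropped
So 1 of 6 rows is dropped.

SQL:
SELECT a.title, b.name AS agent
FROM tickets a
INNER JOIN agents b ON a.agent_id = b.id

Result:
title          | agent
---------------+------
Missing icon   | Alice
Broken link    | Bob  
Slow page load | Bob  
Crash on save  | Alice
Export error   | Bob  


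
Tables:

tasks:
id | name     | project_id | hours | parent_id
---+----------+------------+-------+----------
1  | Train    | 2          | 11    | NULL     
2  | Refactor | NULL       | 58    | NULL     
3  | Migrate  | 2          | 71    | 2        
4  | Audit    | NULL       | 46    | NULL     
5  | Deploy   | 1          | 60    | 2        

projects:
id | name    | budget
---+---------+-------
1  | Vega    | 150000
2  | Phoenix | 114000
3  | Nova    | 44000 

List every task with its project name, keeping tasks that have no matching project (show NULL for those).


LEFT JOIN keeps every row from tasks (the left table); where project_id has no match in projects, the project columns become NULL. Walk through each task:
  - task 1 (Train): project_id=2 -> matches Phoenix
  - task 2 (Refactor): project_id=NULL, no match -> kept with NULL
  - task 3 (Migrate): project_id=2 -> matches Phoenix
  - task 4 (Audit): project_id=NULL, no match -> kept with NULL
  - task 5 (Deploy): project_id=1 -> matches Vega
All 5 rows appear; 2 have NULL project.

SQL:
SELECT a.name, b.name AS project
FROM tasks a
LEFT JOIN projects b ON a.project_id = b.id

Result:
name     | project
---------+--------
Train    | Phoenix
Refactor | NULL   
Migrate  | Phoenix
Audit    | NULL   
Deploy   | Vega   


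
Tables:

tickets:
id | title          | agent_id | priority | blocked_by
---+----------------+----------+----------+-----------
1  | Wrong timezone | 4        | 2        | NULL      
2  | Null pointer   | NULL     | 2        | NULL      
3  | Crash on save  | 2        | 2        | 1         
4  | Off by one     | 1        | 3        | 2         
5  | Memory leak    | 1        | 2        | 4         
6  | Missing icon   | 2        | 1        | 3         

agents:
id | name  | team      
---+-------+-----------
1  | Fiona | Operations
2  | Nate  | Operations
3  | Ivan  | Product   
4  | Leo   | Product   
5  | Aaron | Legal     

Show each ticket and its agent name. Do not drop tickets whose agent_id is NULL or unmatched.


LEFT JOIN keeps every row from tickets (the left table); where agent_id has no match in agents, the agent columns become NULL. Walk through each ticket:
  - ticket 1 (Wrong timezone): agent_id=4 -> matches Leo
  - ticket 2 (Null pointer): agent_id=NULL, no match -> kept with NULL
  - ticket 3 (Crash on save): agent_id=2 -> matches Nate
  - ticket 4 (Off by one): agent_id=1 -> matches Fiona
  - ticket 5 (Memory leak): agent_id=1 -> matches Fiona
  - ticket 6 (Missing icon): agent_id=2 -> matches Nate
All 6 rows appear; 1 has NULL agent.

SQL:
SELECT a.title, b.name AS agent
FROM tickets a
LEFT JOIN agents b ON a.agent_id = b.id

Result:
title          | agent
---------------+------
Wrong timezone | Leo  
Null pointer   | NULL 
Crash on save  | Nate 
Off by one     | Fiona
Memory leak    | Fiona
Missing icon   | Nate 


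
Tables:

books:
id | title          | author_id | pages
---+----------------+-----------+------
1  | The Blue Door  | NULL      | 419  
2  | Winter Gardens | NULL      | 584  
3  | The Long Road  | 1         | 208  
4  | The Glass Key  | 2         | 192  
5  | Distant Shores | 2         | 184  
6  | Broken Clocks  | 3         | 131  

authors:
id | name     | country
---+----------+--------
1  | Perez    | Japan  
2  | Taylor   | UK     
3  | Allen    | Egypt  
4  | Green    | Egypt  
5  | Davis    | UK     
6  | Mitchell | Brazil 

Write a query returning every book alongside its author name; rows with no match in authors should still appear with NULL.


LEFT JOIN keeps every row from books (the left table); where author_id has no match in authors, the author columns become NULL. Walk through each book:
  - book 1 (The Blue Door): author_id=NULL, no match -> kept with NULL
  - book 2 (Winter Gardens): author_id=NULL, no match -> kept with NULL
  - book 3 (The Long Road): author_id=1 -> matches Perez
  - book 4 (The Glass Key): author_id=2 -> matches Taylor
  - book 5 (Distant Shores): author_id=2 -> matches Taylor
  - book 6 (Broken Clocks): author_id=3 -> matches Allen
All 6 rows appear; 2 have NULL author.

SQL:
SELECT a.title, b.name AS author
FROM books a
LEFT JOIN authors b ON a.author_id = b.id

Result:
title          | author
---------------+-------
The Blue Door  | NULL  
Winter Gardens | NULL  
The Long Road  | Perez 
The Glass Key  | Taylor
Distant Shores | Taylor
Broken Clocks  | Allen 


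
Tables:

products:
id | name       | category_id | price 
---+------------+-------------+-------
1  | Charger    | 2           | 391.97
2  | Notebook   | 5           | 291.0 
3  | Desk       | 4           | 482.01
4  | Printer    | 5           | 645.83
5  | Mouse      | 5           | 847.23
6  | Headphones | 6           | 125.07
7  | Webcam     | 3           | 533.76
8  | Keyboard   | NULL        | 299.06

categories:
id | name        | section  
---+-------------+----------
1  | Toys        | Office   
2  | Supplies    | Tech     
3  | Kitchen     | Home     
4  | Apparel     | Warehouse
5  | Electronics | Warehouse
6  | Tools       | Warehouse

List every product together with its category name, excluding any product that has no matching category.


INNER JOIN keeps only products rows whose category_id matches an id in categories. Walk through each product:
  - product 1 (Charger): category_id=2 -> matches Supplies
  - product 2 (Notebook): category_id=5 -> matches Electronics
  - product 3 (Desk): category_id=4 -> matches Apparel
  - product 4 (Printer): category_id=5 -> matches Electronics
  - product 5 (Mouse): category_id=5 -> matches Electronics
  - product 6 (Headphones): category_id=6 -> matches Tools
  - product 7 (Webcam): category_id=3 -> matches Kitchen
  - product 8 (Keyboard): category_id=NULL, no match -> dropped
So 1 of 8 rows is dropped.

SQL:
SELECT a.name, b.name AS category
FROM products a
INNER JOIN categories b ON a.category_id = b.id

Result:
name       | category   
-----------+------------
Charger    | Supplies   
Notebook   | Electronics
Desk       | Apparel    
Printer    | Electronics
Mouse      | Electronics
Headphones | Tools      
Webcam     | Kitchen    


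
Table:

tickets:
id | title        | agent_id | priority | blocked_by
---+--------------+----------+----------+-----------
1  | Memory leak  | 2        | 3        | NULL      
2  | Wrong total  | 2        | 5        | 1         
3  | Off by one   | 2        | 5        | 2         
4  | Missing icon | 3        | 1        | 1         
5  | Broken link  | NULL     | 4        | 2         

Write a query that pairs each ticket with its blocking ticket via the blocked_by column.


This is a self-join: tickets is joined to a second copy of itself, matching each row's blocked_by to another row's id. Use LEFT JOIN so rows with blocked_by=NULL are kept.
  - ticket 1 (Memory leak): blocked_by=NULL -> NULL
  - ticket 2 (Wrong total): blocked_by=1 -> Memory leak
  - ticket 3 (Off by one): blocked_by=2 -> Wrong total
  - ticket 4 (Missing icon): blocked_by=1 -> Memory leak
  - ticket 5 (Broken link): blocked_by=2 -> Wrong total

SQL:
SELECT a.title AS item, b.title AS blocked_by
FROM tickets a
LEFT JOIN tickets b ON a.blocked_by = b.id

Result:
item         | blocked_by 
-------------+------------
Memory leak  | NULL       
Wrong total  | Memory leak
Off by one   | Wrong total
Missing icon | Memory leak
Broken link  | Wrong total


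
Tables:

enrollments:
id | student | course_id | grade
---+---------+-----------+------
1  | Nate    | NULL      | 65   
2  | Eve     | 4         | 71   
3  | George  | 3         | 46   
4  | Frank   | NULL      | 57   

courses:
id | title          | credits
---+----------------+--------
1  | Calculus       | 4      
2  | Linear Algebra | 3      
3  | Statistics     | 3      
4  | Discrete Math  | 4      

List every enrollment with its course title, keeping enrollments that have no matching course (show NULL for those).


LEFT JOIN keeps every row from enrollments (the left table); where course_id has no match in courses, the course columns become NULL. Walk through each enrollment:
  - enrollment 1 (Nate): course_id=NULL, no match -> kept with NULL
  - enrollment 2 (Eve): course_id=4 -> matches Discrete Math
  - enrollment 3 (George): course_id=3 -> matches Statistics
  - enrollment 4 (Frank): course_id=NULL, no match -> kept with NULL
All 4 rows appear; 2 have NULL course.

SQL:
SELECT a.student, b.title AS course
FROM enrollments a
LEFT JOIN courses b ON a.course_id = b.id

Result:
student | course       
--------+--------------
Nate    | NULL         
Eve     | Discrete Math
George  | Statistics   
Frank   | NULL         


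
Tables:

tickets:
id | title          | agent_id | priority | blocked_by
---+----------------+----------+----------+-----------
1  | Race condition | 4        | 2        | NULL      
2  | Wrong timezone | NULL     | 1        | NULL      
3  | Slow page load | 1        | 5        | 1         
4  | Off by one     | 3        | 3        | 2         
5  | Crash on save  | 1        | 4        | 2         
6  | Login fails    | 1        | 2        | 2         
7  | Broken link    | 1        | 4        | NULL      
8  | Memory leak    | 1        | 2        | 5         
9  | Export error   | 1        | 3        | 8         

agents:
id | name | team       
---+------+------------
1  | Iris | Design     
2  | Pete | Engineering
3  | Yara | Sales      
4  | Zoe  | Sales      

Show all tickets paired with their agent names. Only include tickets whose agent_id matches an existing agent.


INNER JOIN keeps only tickets rows whose agent_id matches an id in agents. Walk through each ticket:
  - ticket 1 (Race condition): agent_id=4 -> matches Zoe
  - ticket 2 (Wrong timezone): agent_id=NULL, no match -> dropped
  - ticket 3 (Slow page load): agent_id=1 -> matches Iris
  - ticket 4 (Off by one): agent_id=3 -> matches Yara
  - ticket 5 (Crash on save): agent_id=1 -> matches Iris
  - ticket 6 (Login fails): agent_id=1 -> matches Iris
  - ticket 7 (Broken link): agent_id=1 -> matches Iris
  - ticket 8 (Memory leak): agent_id=1 -> matches Iris
  - ticket 9 (Export error): agent_id=1 -> matches Iris
So 1 of 9 rows is dropped.

SQL:
SELECT a.title, b.name AS agent
FROM tickets a
INNER JOIN agents b ON a.agent_id = b.id

Result:
title          | agent
---------------+------
Race condition | Zoe  
Slow page load | Iris 
Off by one     | Yara 
Crash on save  | Iris 
Login fails    | Iris 
Broken link    | Iris 
Memory leak    | Iris 
Export error   | Iris 


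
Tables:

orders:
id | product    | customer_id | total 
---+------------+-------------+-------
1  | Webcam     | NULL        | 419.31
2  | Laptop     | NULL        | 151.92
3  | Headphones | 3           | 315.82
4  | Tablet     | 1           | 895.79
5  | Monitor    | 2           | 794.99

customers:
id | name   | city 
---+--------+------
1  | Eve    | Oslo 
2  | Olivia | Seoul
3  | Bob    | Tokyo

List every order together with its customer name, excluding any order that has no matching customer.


INNER JOIN keeps only orders rows whose customer_id matches an id in customers. Walk through each order:
  - order 1 (Webcam): customer_id=NULL, no match -> dropped
  - order 2 (Laptop): customer_id=NULL, no match -> dropped
  - order 3 (Headphones): customer_id=3 -> matches Bob
  - order 4 (Tablet): customer_id=1 -> matches Eve
  - order 5 (Monitor): customer_id=2 -> matches Olivia
So 2 of 5 rows are dropped.

SQL:
SELECT a.product, b.name AS customer
FROM orders a
INNER JOIN customers b ON a.customer_id = b.id

Result:
product    | customer
-----------+---------
Headphones | Bob     
Tablet     | Eve     
Monitor    | Olivia  


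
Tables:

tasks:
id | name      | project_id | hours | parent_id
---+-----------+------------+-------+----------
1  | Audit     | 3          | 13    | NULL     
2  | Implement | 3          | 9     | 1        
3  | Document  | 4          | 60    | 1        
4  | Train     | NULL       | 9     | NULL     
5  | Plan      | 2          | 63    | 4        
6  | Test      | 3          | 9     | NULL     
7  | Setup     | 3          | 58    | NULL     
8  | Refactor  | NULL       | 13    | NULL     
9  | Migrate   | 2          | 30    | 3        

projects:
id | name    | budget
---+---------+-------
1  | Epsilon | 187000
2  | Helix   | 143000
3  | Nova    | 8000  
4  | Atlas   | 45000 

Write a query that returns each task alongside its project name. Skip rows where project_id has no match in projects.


INNER JOIN keeps only tasks rows whose project_id matches an id in projects. Walk through each task:
  - task 1 (Audit): project_id=3 -> matches Nova
  - task 2 (Implement): project_id=3 -> matches Nova
  - task 3 (Document): project_id=4 -> matches Atlas
  - task 4 (Train): project_id=NULL, no match -> dropped
  - task 5 (Plan): project_id=2 -> matches Helix
  - task 6 (Test): project_id=3 -> matches Nova
  - task 7 (Setup): project_id=3 -> matches Nova
  - task 8 (Refactor): project_id=NULL, no match -> dropped
  - task 9 (Migrate): project_id=2 -> matches Helix
So 2 of 9 rows are dropped.

SQL:
SELECT a.name, b.name AS project
FROM tasks a
INNER JOIN projects b ON a.project_id = b.id

Result:
name      | project
----------+--------
Audit     | Nova   
Implement | Nova   
Document  | Atlas  
Plan      | Helix  
Test      | Nova   
Setup     | Nova   
Migrate   | Helix  


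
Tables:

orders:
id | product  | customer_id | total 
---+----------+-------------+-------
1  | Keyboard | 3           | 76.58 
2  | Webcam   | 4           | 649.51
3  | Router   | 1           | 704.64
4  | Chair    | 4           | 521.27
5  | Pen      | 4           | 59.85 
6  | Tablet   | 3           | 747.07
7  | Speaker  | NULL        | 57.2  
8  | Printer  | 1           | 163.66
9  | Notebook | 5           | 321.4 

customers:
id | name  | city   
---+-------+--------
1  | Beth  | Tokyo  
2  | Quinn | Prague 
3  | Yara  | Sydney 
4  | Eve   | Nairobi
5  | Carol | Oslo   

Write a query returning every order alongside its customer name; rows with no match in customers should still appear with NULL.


LEFT JOIN keeps every row from orders (the left table); where customer_id has no match in customers, the customer columns become NULL. Walk through each order:
  - order 1 (Keyboard): customer_id=3 -> matches Yara
  - order 2 (Webcam): customer_id=4 -> matches Eve
  - order 3 (Router): customer_id=1 -> matches Beth
  - order 4 (Chair): customer_id=4 -> matches Eve
  - order 5 (Pen): customer_id=4 -> matches Eve
  - order 6 (Tablet): customer_id=3 -> matches Yara
  - order 7 (Speaker): customer_id=NULL, no match -> kept with NULL
  - order 8 (Printer): customer_id=1 -> matches Beth
  - order 9 (Notebook): customer_id=5 -> matches Carol
All 9 rows appear; 1 has NULL customer.

SQL:
SELECT a.product, b.name AS customer
FROM orders a
LEFT JOIN customers b ON a.customer_id = b.id

Result:
product  | customer
---------+---------
Keyboard | Yara    
Webcam   | Eve     
Router   | Beth    
Chair    | Eve     
Pen      | Eve     
Tablet   | Yara    
Speaker  | NULL    
Printer  | Beth    
Notebook | Carol   


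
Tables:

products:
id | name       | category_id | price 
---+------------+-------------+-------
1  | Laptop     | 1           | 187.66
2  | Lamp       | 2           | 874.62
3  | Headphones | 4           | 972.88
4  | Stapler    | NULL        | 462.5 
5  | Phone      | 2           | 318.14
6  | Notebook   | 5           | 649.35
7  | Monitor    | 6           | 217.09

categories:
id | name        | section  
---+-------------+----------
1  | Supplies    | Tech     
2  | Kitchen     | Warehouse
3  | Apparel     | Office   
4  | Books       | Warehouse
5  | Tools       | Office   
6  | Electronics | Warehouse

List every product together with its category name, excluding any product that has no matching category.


INNER JOIN keeps only products rows whose category_id matches an id in categories. Walk through each product:
  - product 1 (Laptop): category_id=1 -> matches Supplies
  - product 2 (Lamp): category_id=2 -> matches Kitchen
  - product 3 (Headphones): category_id=4 -> matches Books
  - product 4 (Stapler): category_id=NULL, no match -> dropped
  - product 5 (Phone): category_id=2 -> matches Kitchen
  - product 6 (Notebook): category_id=5 -> matches Tools
  - product 7 (Monitor): category_id=6 -> matches Electronics
So 1 of 7 rows is dropped.

SQL:
SELECT a.name, b.name AS category
FROM products a
INNER JOIN categories b ON a.category_id = b.id

Result:
name       | category   
-----------+------------
Laptop     | Supplies   
Lamp       | Kitchen    
Headphones | Books      
Phone      | Kitchen    
Notebook   | Tools      
Monitor    | Electronics
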